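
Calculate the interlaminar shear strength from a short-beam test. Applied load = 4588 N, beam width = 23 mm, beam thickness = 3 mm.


ILSS = 3F/(4bh) = 3*4588/(4*23*3) = 49.87 MPa

49.87 MPa


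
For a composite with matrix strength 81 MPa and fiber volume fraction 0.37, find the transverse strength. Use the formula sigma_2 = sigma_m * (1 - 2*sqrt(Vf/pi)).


factor = 1 - 2*sqrt(0.37/pi) = 0.3136
sigma_2 = 81 * 0.3136 = 25.4 MPa

25.4 MPa


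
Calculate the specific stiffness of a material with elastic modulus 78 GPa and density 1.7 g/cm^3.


Specific stiffness = E/rho = 78/1.7 = 45.9 GPa/(g/cm^3)

45.9 GPa/(g/cm^3)


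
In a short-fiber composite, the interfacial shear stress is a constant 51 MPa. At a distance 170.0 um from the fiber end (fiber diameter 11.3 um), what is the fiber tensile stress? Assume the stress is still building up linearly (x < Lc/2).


Force balance: sigma_f * (pi*d^2/4) = tau * (pi*d) * x  ->  sigma_f = 4 * tau * x / d
sigma_f = 4 * 51 * 170.0 / 11.3 = 3069.0 MPa

3069.0 MPa


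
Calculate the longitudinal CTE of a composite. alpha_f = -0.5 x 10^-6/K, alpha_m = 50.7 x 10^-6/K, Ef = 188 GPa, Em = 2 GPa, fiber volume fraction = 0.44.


E1 = Ef*Vf + Em*(1-Vf) = 83.84
alpha_1 = (alpha_f*Ef*Vf + alpha_m*Em*(1-Vf))/E1 = 0.18 x 10^-6/K

0.18 x 10^-6/K


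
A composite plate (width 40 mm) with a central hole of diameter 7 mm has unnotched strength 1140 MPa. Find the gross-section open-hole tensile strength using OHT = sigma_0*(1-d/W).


OHT = sigma_0*(1-d/W) = 1140*(1-7/40) = 940.5 MPa

940.5 MPa


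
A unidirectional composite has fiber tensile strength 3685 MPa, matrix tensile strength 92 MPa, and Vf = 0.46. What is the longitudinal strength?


sigma_1 = sigma_f*Vf + sigma_m*(1-Vf) = 3685*0.46 + 92*0.54 = 1744.8 MPa

1744.8 MPa


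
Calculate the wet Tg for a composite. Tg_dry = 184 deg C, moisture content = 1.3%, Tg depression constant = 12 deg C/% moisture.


Tg_wet = Tg_dry - k*moisture = 184 - 12*1.3 = 168.4 deg C

168.4 deg C


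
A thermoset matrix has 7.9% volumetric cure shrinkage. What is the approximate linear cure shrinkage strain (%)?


Linear shrinkage ≈ vol_shrink/3 = 7.9/3 = 2.633%

2.633%


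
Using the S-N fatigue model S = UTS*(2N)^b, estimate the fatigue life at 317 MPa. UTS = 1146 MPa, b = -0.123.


N = 0.5 * (S/UTS)^(1/b) = 0.5 * (317/1146)^(1/-0.123) = 17241.4791 cycles

17241.4791 cycles


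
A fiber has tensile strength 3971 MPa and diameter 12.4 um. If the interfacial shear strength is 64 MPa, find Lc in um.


Lc = sigma_f * d / (2 * tau_i) = 3971 * 12.4 / (2 * 64) = 384.7 um

384.7 um


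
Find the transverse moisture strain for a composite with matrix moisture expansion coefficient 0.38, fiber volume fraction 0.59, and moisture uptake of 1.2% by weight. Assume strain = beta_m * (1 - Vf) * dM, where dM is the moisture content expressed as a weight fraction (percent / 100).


dM = 1.2/100 = 0.012
strain = beta_m * (1-Vf) * dM = 0.38 * 0.41 * 0.012 = 0.0018696

0.0018696


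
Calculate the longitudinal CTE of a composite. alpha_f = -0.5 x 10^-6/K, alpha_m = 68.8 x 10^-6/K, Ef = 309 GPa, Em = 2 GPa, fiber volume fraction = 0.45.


E1 = Ef*Vf + Em*(1-Vf) = 140.15
alpha_1 = (alpha_f*Ef*Vf + alpha_m*Em*(1-Vf))/E1 = 0.04 x 10^-6/K

0.04 x 10^-6/K


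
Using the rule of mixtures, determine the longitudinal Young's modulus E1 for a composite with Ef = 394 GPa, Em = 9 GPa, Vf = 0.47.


E1 = Ef*Vf + Em*(1-Vf) = 394*0.47 + 9*0.53 = 189.95 GPa

189.95 GPa


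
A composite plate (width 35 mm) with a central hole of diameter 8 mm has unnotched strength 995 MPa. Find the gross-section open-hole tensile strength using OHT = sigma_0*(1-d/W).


OHT = sigma_0*(1-d/W) = 995*(1-8/35) = 767.6 MPa

767.6 MPa


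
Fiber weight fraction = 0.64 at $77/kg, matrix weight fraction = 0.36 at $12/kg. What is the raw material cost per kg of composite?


Cost = cost_f*Wf + cost_m*Wm = 77*0.64 + 12*0.36 = $53.6/kg

$53.6/kg


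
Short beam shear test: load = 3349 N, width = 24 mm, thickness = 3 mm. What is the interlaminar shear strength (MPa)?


ILSS = 3F/(4bh) = 3*3349/(4*24*3) = 34.89 MPa

34.89 MPa


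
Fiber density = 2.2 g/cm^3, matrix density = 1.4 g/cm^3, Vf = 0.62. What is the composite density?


rho_c = rho_f*Vf + rho_m*(1-Vf) = 2.2*0.62 + 1.4*0.38 = 1.896 g/cm^3

1.896 g/cm^3


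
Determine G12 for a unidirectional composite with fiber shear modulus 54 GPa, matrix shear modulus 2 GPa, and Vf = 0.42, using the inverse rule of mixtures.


1/G12 = Vf/Gf + (1-Vf)/Gm = 0.42/54 + 0.58/2
G12 = 3.36 GPa

3.36 GPa


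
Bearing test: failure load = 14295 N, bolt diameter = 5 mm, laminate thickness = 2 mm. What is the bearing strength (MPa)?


sigma_br = F/(d*h) = 14295/(5*2) = 1429.5 MPa

1429.5 MPa


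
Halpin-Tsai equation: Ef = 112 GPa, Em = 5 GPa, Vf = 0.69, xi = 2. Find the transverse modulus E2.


eta = (Ef/Em - 1)/(Ef/Em + xi) = (22.4 - 1)/(22.4 + 2) = 0.877
E2 = Em*(1+xi*eta*Vf)/(1-eta*Vf) = 27.99 GPa

27.99 GPa


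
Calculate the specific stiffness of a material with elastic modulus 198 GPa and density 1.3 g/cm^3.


Specific stiffness = E/rho = 198/1.3 = 152.3 GPa/(g/cm^3)

152.3 GPa/(g/cm^3)


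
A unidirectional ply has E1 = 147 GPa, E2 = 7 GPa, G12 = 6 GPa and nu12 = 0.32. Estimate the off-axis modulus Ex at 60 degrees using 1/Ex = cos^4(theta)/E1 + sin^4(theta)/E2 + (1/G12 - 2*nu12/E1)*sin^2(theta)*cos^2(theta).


cos^4(60) = 0.0625, sin^4(60) = 0.5625, sin^2(60)*cos^2(60) = 0.1875
1/G12 - 2*nu12/E1 = 1/6 - 2*0.32/147 = 0.162313 GPa^-1
1/Ex = 0.0625/147 + 0.5625/7 + 0.162313*0.1875 = 0.111216 GPa^-1
Ex = 8.99 GPa

8.99 GPa


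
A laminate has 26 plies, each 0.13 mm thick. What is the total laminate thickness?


h = n * t_ply = 26 * 0.13 = 3.38 mm

3.38 mm


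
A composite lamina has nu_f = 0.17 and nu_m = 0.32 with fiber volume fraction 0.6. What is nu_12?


nu_12 = nu_f*Vf + nu_m*(1-Vf) = 0.17*0.6 + 0.32*0.4 = 0.23

0.23


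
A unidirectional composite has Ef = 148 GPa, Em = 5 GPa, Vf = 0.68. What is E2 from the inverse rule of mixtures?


1/E2 = Vf/Ef + (1-Vf)/Em = 0.68/148 + 0.32/5
E2 = 14.58 GPa

14.58 GPa


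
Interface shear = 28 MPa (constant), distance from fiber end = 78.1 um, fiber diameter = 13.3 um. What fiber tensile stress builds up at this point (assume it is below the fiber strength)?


Force balance: sigma_f * (pi*d^2/4) = tau * (pi*d) * x  ->  sigma_f = 4 * tau * x / d
sigma_f = 4 * 28 * 78.1 / 13.3 = 657.7 MPa

657.7 MPa


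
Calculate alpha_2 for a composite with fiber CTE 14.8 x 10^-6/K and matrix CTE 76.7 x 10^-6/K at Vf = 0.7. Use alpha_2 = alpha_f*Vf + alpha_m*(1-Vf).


alpha_2 = alpha_f*Vf + alpha_m*(1-Vf) = 14.8*0.7 + 76.7*0.3 = 33.4 x 10^-6/K

33.4 x 10^-6/K


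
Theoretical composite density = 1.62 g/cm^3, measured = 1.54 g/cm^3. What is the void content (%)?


Void% = (rho_theo - rho_actual)/rho_theo * 100 = (1.62 - 1.54)/1.62 * 100 = 4.94%

4.94%


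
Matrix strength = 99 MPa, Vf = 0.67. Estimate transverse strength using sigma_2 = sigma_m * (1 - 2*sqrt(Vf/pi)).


factor = 1 - 2*sqrt(0.67/pi) = 0.0764
sigma_2 = 99 * 0.0764 = 7.56 MPa

7.56 MPa


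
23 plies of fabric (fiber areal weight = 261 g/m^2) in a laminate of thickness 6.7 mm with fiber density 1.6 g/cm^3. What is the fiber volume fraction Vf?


Vf = n * FAW / (rho_f * h * 1000) = 23 * 261 / (1.6 * 6.7 * 1000) = 0.56

0.56


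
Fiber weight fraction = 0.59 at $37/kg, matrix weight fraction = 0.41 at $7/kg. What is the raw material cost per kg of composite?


Cost = cost_f*Wf + cost_m*Wm = 37*0.59 + 7*0.41 = $24.7/kg

$24.7/kg


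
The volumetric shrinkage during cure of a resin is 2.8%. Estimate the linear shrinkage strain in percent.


Linear shrinkage ≈ vol_shrink/3 = 2.8/3 = 0.933%

0.933%


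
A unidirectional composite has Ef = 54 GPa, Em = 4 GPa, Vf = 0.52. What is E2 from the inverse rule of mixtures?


1/E2 = Vf/Ef + (1-Vf)/Em = 0.52/54 + 0.48/4
E2 = 7.71 GPa

7.71 GPa


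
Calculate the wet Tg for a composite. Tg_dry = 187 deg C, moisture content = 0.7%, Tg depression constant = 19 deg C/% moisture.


Tg_wet = Tg_dry - k*moisture = 187 - 19*0.7 = 173.7 deg C

173.7 deg C


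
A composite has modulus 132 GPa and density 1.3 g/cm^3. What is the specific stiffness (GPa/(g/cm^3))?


Specific stiffness = E/rho = 132/1.3 = 101.5 GPa/(g/cm^3)

101.5 GPa/(g/cm^3)


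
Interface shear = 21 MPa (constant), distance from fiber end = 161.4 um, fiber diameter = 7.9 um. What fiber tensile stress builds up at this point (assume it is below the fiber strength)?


Force balance: sigma_f * (pi*d^2/4) = tau * (pi*d) * x  ->  sigma_f = 4 * tau * x / d
sigma_f = 4 * 21 * 161.4 / 7.9 = 1716.2 MPa

1716.2 MPa


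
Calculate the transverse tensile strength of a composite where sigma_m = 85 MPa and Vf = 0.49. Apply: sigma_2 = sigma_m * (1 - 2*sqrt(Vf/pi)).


factor = 1 - 2*sqrt(0.49/pi) = 0.2101
sigma_2 = 85 * 0.2101 = 17.86 MPa

17.86 MPa


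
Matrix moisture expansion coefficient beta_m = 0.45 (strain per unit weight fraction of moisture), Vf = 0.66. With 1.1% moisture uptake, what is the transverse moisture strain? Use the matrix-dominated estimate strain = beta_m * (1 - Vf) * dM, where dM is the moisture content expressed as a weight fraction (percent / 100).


dM = 1.1/100 = 0.011
strain = beta_m * (1-Vf) * dM = 0.45 * 0.34 * 0.011 = 0.001683

0.001683


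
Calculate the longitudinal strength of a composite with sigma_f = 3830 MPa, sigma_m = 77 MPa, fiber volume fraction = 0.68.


sigma_1 = sigma_f*Vf + sigma_m*(1-Vf) = 3830*0.68 + 77*0.32 = 2629.0 MPa

2629.0 MPa


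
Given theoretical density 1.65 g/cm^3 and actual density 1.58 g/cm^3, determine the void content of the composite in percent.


Void% = (rho_theo - rho_actual)/rho_theo * 100 = (1.65 - 1.58)/1.65 * 100 = 4.24%

4.24%


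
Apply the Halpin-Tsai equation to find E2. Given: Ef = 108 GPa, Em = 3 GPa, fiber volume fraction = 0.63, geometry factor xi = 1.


eta = (Ef/Em - 1)/(Ef/Em + xi) = (36.0 - 1)/(36.0 + 1) = 0.9459
E2 = Em*(1+xi*eta*Vf)/(1-eta*Vf) = 11.85 GPa

11.85 GPa


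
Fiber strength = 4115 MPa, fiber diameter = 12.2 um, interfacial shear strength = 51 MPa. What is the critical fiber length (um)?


Lc = sigma_f * d / (2 * tau_i) = 4115 * 12.2 / (2 * 51) = 492.2 um

492.2 um


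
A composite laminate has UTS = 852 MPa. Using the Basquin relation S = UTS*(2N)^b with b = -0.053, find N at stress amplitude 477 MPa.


N = 0.5 * (S/UTS)^(1/b) = 0.5 * (477/852)^(1/-0.053) = 28326.9939 cycles

28326.9939 cycles


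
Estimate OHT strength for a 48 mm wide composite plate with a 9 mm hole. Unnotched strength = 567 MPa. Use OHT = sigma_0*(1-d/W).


OHT = sigma_0*(1-d/W) = 567*(1-9/48) = 460.7 MPa

460.7 MPa


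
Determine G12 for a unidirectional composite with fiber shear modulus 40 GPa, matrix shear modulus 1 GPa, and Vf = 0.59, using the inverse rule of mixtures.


1/G12 = Vf/Gf + (1-Vf)/Gm = 0.59/40 + 0.41/1
G12 = 2.35 GPa

2.35 GPa


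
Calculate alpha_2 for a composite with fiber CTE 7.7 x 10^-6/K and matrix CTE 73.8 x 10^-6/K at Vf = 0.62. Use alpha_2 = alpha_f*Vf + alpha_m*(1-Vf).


alpha_2 = alpha_f*Vf + alpha_m*(1-Vf) = 7.7*0.62 + 73.8*0.38 = 32.8 x 10^-6/K

32.8 x 10^-6/K


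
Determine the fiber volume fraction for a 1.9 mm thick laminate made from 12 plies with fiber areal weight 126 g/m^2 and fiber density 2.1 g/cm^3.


Vf = n * FAW / (rho_f * h * 1000) = 12 * 126 / (2.1 * 1.9 * 1000) = 0.3789

0.3789


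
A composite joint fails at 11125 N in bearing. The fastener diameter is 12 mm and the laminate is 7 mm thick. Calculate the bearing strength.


sigma_br = F/(d*h) = 11125/(12*7) = 132.4 MPa

132.4 MPa


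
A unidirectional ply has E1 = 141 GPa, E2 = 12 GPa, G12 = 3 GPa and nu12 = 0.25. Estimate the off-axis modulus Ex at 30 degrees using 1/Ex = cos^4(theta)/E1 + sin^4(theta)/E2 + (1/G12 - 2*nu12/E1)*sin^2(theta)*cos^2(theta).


cos^4(30) = 0.5625, sin^4(30) = 0.0625, sin^2(30)*cos^2(30) = 0.1875
1/G12 - 2*nu12/E1 = 1/3 - 2*0.25/141 = 0.329787 GPa^-1
1/Ex = 0.5625/141 + 0.0625/12 + 0.329787*0.1875 = 0.0710328 GPa^-1
Ex = 14.08 GPa

14.08 GPa


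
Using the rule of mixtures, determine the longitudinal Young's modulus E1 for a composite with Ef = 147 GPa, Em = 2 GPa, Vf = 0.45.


E1 = Ef*Vf + Em*(1-Vf) = 147*0.45 + 2*0.55 = 67.25 GPa

67.25 GPa


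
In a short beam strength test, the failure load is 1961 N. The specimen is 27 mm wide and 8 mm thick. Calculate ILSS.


ILSS = 3F/(4bh) = 3*1961/(4*27*8) = 6.81 MPa

6.81 MPa


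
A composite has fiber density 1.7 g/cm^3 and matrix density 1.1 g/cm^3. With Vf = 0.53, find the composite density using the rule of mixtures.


rho_c = rho_f*Vf + rho_m*(1-Vf) = 1.7*0.53 + 1.1*0.47 = 1.418 g/cm^3

1.418 g/cm^3


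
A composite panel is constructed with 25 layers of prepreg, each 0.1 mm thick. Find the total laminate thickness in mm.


h = n * t_ply = 25 * 0.1 = 2.5 mm

2.5 mm


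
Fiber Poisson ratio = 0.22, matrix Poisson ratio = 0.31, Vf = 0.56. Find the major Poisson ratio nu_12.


nu_12 = nu_f*Vf + nu_m*(1-Vf) = 0.22*0.56 + 0.31*0.44 = 0.2596

0.2596


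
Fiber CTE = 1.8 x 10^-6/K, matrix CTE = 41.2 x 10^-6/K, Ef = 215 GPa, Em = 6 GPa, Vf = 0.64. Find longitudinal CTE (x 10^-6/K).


E1 = Ef*Vf + Em*(1-Vf) = 139.76
alpha_1 = (alpha_f*Ef*Vf + alpha_m*Em*(1-Vf))/E1 = 2.41 x 10^-6/K

2.41 x 10^-6/K


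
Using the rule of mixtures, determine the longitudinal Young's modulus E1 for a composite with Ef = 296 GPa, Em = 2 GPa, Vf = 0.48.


E1 = Ef*Vf + Em*(1-Vf) = 296*0.48 + 2*0.52 = 143.12 GPa

143.12 GPa


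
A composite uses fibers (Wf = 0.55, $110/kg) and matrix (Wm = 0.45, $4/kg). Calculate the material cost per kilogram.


Cost = cost_f*Wf + cost_m*Wm = 110*0.55 + 4*0.45 = $62.3/kg

$62.3/kg


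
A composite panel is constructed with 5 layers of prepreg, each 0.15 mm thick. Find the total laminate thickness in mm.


h = n * t_ply = 5 * 0.15 = 0.75 mm

0.75 mm


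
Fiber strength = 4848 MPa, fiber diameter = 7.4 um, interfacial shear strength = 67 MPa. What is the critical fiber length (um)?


Lc = sigma_f * d / (2 * tau_i) = 4848 * 7.4 / (2 * 67) = 267.7 um

267.7 um


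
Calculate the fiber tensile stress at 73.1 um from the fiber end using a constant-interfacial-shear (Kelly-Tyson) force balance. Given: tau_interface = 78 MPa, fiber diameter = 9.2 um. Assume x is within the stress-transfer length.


Force balance: sigma_f * (pi*d^2/4) = tau * (pi*d) * x  ->  sigma_f = 4 * tau * x / d
sigma_f = 4 * 78 * 73.1 / 9.2 = 2479.0 MPa

2479.0 MPa


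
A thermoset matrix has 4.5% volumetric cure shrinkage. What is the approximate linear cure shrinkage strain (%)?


Linear shrinkage ≈ vol_shrink/3 = 4.5/3 = 1.5%

1.5%


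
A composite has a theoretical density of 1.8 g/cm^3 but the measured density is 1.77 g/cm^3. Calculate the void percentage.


Void% = (rho_theo - rho_actual)/rho_theo * 100 = (1.8 - 1.77)/1.8 * 100 = 1.67%

1.67%


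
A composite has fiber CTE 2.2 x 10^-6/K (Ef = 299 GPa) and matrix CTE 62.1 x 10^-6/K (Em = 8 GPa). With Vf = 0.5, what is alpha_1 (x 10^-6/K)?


E1 = Ef*Vf + Em*(1-Vf) = 153.5
alpha_1 = (alpha_f*Ef*Vf + alpha_m*Em*(1-Vf))/E1 = 3.76 x 10^-6/K

3.76 x 10^-6/K


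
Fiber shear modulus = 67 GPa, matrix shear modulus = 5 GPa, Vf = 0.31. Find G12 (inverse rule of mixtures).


1/G12 = Vf/Gf + (1-Vf)/Gm = 0.31/67 + 0.69/5
G12 = 7.01 GPa

7.01 GPa


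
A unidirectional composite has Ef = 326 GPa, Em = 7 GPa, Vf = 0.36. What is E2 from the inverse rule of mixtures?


1/E2 = Vf/Ef + (1-Vf)/Em = 0.36/326 + 0.64/7
E2 = 10.81 GPa

10.81 GPa


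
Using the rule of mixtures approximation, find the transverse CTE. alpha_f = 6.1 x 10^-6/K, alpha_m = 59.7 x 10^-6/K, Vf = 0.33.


alpha_2 = alpha_f*Vf + alpha_m*(1-Vf) = 6.1*0.33 + 59.7*0.67 = 42.0 x 10^-6/K

42.0 x 10^-6/K


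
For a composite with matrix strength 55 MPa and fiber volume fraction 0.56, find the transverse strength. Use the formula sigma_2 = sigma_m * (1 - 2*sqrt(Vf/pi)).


factor = 1 - 2*sqrt(0.56/pi) = 0.1556
sigma_2 = 55 * 0.1556 = 8.56 MPa

8.56 MPa


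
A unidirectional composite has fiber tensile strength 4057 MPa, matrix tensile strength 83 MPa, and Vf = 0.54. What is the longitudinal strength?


sigma_1 = sigma_f*Vf + sigma_m*(1-Vf) = 4057*0.54 + 83*0.46 = 2229.0 MPa

2229.0 MPa


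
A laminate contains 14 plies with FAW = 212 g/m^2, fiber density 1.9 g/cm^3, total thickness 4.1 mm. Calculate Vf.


Vf = n * FAW / (rho_f * h * 1000) = 14 * 212 / (1.9 * 4.1 * 1000) = 0.381

0.381


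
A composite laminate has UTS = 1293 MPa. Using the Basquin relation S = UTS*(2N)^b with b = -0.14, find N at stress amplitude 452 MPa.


N = 0.5 * (S/UTS)^(1/b) = 0.5 * (452/1293)^(1/-0.14) = 910.7501 cycles

910.7501 cycles


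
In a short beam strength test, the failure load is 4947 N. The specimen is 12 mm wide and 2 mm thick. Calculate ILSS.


ILSS = 3F/(4bh) = 3*4947/(4*12*2) = 154.59 MPa

154.59 MPa


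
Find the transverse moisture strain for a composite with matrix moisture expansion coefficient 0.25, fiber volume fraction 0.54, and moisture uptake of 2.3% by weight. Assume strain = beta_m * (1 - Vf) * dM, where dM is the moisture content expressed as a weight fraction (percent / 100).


dM = 2.3/100 = 0.023
strain = beta_m * (1-Vf) * dM = 0.25 * 0.46 * 0.023 = 0.002645

0.002645


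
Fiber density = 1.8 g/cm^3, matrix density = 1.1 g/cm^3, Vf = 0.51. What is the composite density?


rho_c = rho_f*Vf + rho_m*(1-Vf) = 1.8*0.51 + 1.1*0.49 = 1.457 g/cm^3

1.457 g/cm^3


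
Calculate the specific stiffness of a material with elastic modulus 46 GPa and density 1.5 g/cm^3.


Specific stiffness = E/rho = 46/1.5 = 30.7 GPa/(g/cm^3)

30.7 GPa/(g/cm^3)


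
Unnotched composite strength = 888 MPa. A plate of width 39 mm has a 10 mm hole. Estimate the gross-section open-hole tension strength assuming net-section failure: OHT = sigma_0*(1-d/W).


OHT = sigma_0*(1-d/W) = 888*(1-10/39) = 660.3 MPa

660.3 MPa


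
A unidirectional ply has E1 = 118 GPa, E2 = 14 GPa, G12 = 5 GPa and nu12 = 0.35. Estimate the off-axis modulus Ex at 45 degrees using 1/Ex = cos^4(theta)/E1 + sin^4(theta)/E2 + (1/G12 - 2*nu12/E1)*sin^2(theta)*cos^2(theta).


cos^4(45) = 0.25, sin^4(45) = 0.25, sin^2(45)*cos^2(45) = 0.25
1/G12 - 2*nu12/E1 = 1/5 - 2*0.35/118 = 0.194068 GPa^-1
1/Ex = 0.25/118 + 0.25/14 + 0.194068*0.25 = 0.0684927 GPa^-1
Ex = 14.6 GPa

14.6 GPa


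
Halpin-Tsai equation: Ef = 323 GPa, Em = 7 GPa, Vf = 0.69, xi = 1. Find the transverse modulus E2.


eta = (Ef/Em - 1)/(Ef/Em + xi) = (46.1429 - 1)/(46.1429 + 1) = 0.9576
E2 = Em*(1+xi*eta*Vf)/(1-eta*Vf) = 34.26 GPa

34.26 GPa


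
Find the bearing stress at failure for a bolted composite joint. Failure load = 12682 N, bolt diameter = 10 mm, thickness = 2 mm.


sigma_br = F/(d*h) = 12682/(10*2) = 634.1 MPa

634.1 MPa


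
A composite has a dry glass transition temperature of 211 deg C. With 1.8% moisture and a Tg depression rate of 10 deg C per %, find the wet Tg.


Tg_wet = Tg_dry - k*moisture = 211 - 10*1.8 = 193.0 deg C

193.0 deg C


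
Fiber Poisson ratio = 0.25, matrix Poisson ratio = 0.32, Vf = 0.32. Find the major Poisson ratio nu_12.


nu_12 = nu_f*Vf + nu_m*(1-Vf) = 0.25*0.32 + 0.32*0.68 = 0.2976

0.2976


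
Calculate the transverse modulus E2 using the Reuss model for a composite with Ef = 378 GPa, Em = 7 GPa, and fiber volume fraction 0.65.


1/E2 = Vf/Ef + (1-Vf)/Em = 0.65/378 + 0.35/7
E2 = 19.34 GPa

19.34 GPa


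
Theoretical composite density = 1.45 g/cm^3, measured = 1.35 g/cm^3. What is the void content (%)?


Void% = (rho_theo - rho_actual)/rho_theo * 100 = (1.45 - 1.35)/1.45 * 100 = 6.9%

6.9%


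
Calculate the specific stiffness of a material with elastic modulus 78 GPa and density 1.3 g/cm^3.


Specific stiffness = E/rho = 78/1.3 = 60.0 GPa/(g/cm^3)

60.0 GPa/(g/cm^3)


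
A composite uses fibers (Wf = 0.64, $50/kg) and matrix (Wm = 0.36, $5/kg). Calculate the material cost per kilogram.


Cost = cost_f*Wf + cost_m*Wm = 50*0.64 + 5*0.36 = $33.8/kg

$33.8/kg


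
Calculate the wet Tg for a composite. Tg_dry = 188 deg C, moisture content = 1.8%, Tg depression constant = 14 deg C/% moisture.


Tg_wet = Tg_dry - k*moisture = 188 - 14*1.8 = 162.8 deg C

162.8 deg C


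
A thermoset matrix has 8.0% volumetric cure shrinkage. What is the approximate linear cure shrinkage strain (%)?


Linear shrinkage ≈ vol_shrink/3 = 8.0/3 = 2.667%

2.667%


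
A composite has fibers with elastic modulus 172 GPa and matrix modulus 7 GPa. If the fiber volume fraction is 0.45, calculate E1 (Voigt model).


E1 = Ef*Vf + Em*(1-Vf) = 172*0.45 + 7*0.55 = 81.25 GPa

81.25 GPa


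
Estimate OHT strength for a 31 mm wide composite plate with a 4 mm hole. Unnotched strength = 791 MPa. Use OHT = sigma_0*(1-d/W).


OHT = sigma_0*(1-d/W) = 791*(1-4/31) = 688.9 MPa

688.9 MPa


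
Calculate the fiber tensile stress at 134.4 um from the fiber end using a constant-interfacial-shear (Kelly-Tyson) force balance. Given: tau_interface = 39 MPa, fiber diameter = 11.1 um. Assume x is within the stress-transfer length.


Force balance: sigma_f * (pi*d^2/4) = tau * (pi*d) * x  ->  sigma_f = 4 * tau * x / d
sigma_f = 4 * 39 * 134.4 / 11.1 = 1888.9 MPa

1888.9 MPa


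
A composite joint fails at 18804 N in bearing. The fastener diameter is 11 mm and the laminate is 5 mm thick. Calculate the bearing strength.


sigma_br = F/(d*h) = 18804/(11*5) = 341.9 MPa

341.9 MPa


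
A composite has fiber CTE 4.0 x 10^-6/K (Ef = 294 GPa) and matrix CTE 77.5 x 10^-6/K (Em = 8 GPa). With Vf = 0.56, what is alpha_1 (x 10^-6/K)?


E1 = Ef*Vf + Em*(1-Vf) = 168.16
alpha_1 = (alpha_f*Ef*Vf + alpha_m*Em*(1-Vf))/E1 = 5.54 x 10^-6/K

5.54 x 10^-6/K


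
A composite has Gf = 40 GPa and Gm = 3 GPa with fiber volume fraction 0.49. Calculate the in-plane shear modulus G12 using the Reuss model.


1/G12 = Vf/Gf + (1-Vf)/Gm = 0.49/40 + 0.51/3
G12 = 5.49 GPa

5.49 GPa


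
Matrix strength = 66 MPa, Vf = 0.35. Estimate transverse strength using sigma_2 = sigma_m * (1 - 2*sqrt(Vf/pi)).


factor = 1 - 2*sqrt(0.35/pi) = 0.3324
sigma_2 = 66 * 0.3324 = 21.94 MPa

21.94 MPa


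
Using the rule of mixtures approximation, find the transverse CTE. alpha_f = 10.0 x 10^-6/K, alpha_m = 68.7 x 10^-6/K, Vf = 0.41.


alpha_2 = alpha_f*Vf + alpha_m*(1-Vf) = 10.0*0.41 + 68.7*0.59 = 44.6 x 10^-6/K

44.6 x 10^-6/K


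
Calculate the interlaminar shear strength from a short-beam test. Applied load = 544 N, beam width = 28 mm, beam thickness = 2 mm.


ILSS = 3F/(4bh) = 3*544/(4*28*2) = 7.29 MPa

7.29 MPa


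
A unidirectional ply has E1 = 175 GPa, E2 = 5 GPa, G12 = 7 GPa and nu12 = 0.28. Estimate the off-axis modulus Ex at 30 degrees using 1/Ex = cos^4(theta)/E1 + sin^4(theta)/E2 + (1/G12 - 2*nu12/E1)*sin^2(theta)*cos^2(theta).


cos^4(30) = 0.5625, sin^4(30) = 0.0625, sin^2(30)*cos^2(30) = 0.1875
1/G12 - 2*nu12/E1 = 1/7 - 2*0.28/175 = 0.139657 GPa^-1
1/Ex = 0.5625/175 + 0.0625/5 + 0.139657*0.1875 = 0.0419 GPa^-1
Ex = 23.87 GPa

23.87 GPa


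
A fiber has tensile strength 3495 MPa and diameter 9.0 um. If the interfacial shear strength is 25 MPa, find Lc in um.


Lc = sigma_f * d / (2 * tau_i) = 3495 * 9.0 / (2 * 25) = 629.1 um

629.1 um


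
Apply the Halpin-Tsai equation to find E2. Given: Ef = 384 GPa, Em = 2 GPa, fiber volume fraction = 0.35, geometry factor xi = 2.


eta = (Ef/Em - 1)/(Ef/Em + xi) = (192.0 - 1)/(192.0 + 2) = 0.9845
E2 = Em*(1+xi*eta*Vf)/(1-eta*Vf) = 5.15 GPa

5.15 GPa


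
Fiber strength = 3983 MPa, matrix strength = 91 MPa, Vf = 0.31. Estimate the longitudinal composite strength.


sigma_1 = sigma_f*Vf + sigma_m*(1-Vf) = 3983*0.31 + 91*0.69 = 1297.5 MPa

1297.5 MPa


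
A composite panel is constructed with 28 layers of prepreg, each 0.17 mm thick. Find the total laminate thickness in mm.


h = n * t_ply = 28 * 0.17 = 4.76 mm

4.76 mm


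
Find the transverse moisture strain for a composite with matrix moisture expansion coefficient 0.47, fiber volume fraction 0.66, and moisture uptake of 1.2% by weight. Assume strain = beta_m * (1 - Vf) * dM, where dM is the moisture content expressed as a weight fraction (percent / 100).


dM = 1.2/100 = 0.012
strain = beta_m * (1-Vf) * dM = 0.47 * 0.34 * 0.012 = 0.0019176

0.0019176


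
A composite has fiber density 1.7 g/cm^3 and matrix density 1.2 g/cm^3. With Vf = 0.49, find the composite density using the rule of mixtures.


rho_c = rho_f*Vf + rho_m*(1-Vf) = 1.7*0.49 + 1.2*0.51 = 1.445 g/cm^3

1.445 g/cm^3


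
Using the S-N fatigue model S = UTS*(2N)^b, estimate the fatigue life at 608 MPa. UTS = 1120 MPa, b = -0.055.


N = 0.5 * (S/UTS)^(1/b) = 0.5 * (608/1120)^(1/-0.055) = 33332.5835 cycles

33332.5835 cycles


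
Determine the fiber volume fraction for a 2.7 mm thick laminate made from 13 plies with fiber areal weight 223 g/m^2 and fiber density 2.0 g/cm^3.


Vf = n * FAW / (rho_f * h * 1000) = 13 * 223 / (2.0 * 2.7 * 1000) = 0.5369

0.5369


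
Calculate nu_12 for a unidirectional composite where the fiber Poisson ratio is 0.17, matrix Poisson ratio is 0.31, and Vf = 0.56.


nu_12 = nu_f*Vf + nu_m*(1-Vf) = 0.17*0.56 + 0.31*0.44 = 0.2316

0.2316


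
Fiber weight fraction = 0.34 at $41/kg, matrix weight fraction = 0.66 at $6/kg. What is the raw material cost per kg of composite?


Cost = cost_f*Wf + cost_m*Wm = 41*0.34 + 6*0.66 = $17.9/kg

$17.9/kg


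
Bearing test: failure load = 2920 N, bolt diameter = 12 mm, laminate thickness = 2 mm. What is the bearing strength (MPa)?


sigma_br = F/(d*h) = 2920/(12*2) = 121.7 MPa

121.7 MPa


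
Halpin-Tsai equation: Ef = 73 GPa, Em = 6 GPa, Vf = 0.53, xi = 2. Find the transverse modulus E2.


eta = (Ef/Em - 1)/(Ef/Em + xi) = (12.1667 - 1)/(12.1667 + 2) = 0.7882
E2 = Em*(1+xi*eta*Vf)/(1-eta*Vf) = 18.92 GPa

18.92 GPa


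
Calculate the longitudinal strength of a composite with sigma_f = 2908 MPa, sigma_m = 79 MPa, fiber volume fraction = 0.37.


sigma_1 = sigma_f*Vf + sigma_m*(1-Vf) = 2908*0.37 + 79*0.63 = 1125.7 MPa

1125.7 MPa


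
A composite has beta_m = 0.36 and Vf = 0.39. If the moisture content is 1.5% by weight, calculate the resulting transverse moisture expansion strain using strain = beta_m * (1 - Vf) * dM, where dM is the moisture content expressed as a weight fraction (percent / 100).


dM = 1.5/100 = 0.015
strain = beta_m * (1-Vf) * dM = 0.36 * 0.61 * 0.015 = 0.003294

0.003294


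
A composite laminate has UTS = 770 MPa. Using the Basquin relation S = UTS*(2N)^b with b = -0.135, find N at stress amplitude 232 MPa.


N = 0.5 * (S/UTS)^(1/b) = 0.5 * (232/770)^(1/-0.135) = 3616.1760 cycles

3616.1760 cycles


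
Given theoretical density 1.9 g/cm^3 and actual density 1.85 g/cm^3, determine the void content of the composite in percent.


Void% = (rho_theo - rho_actual)/rho_theo * 100 = (1.9 - 1.85)/1.9 * 100 = 2.63%

2.63%


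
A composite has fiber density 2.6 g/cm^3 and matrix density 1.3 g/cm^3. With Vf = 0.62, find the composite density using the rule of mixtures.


rho_c = rho_f*Vf + rho_m*(1-Vf) = 2.6*0.62 + 1.3*0.38 = 2.106 g/cm^3

2.106 g/cm^3


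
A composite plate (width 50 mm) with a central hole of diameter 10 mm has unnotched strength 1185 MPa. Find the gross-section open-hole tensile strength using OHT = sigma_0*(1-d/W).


OHT = sigma_0*(1-d/W) = 1185*(1-10/50) = 948.0 MPa

948.0 MPa


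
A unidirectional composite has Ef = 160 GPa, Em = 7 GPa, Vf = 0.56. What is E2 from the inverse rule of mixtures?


1/E2 = Vf/Ef + (1-Vf)/Em = 0.56/160 + 0.44/7
E2 = 15.07 GPa

15.07 GPa


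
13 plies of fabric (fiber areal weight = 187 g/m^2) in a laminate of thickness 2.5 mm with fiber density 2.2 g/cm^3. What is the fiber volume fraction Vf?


Vf = n * FAW / (rho_f * h * 1000) = 13 * 187 / (2.2 * 2.5 * 1000) = 0.442

0.442


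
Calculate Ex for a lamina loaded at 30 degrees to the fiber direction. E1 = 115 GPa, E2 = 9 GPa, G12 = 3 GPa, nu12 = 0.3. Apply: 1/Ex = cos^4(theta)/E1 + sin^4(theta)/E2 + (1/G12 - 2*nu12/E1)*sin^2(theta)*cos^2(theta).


cos^4(30) = 0.5625, sin^4(30) = 0.0625, sin^2(30)*cos^2(30) = 0.1875
1/G12 - 2*nu12/E1 = 1/3 - 2*0.3/115 = 0.328116 GPa^-1
1/Ex = 0.5625/115 + 0.0625/9 + 0.328116*0.1875 = 0.0733575 GPa^-1
Ex = 13.63 GPa

13.63 GPa


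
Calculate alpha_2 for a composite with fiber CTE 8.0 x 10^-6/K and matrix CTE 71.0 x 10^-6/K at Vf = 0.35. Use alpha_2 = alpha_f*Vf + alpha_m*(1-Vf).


alpha_2 = alpha_f*Vf + alpha_m*(1-Vf) = 8.0*0.35 + 71.0*0.65 = 49.0 x 10^-6/K

49.0 x 10^-6/K


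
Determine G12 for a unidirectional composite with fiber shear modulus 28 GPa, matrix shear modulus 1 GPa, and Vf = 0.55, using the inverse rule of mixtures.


1/G12 = Vf/Gf + (1-Vf)/Gm = 0.55/28 + 0.45/1
G12 = 2.13 GPa

2.13 GPa


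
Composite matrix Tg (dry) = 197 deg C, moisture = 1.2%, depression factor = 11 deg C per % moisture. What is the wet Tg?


Tg_wet = Tg_dry - k*moisture = 197 - 11*1.2 = 183.8 deg C

183.8 deg C


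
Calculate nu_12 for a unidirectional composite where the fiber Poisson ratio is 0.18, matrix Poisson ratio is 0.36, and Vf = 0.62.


nu_12 = nu_f*Vf + nu_m*(1-Vf) = 0.18*0.62 + 0.36*0.38 = 0.2484

0.2484


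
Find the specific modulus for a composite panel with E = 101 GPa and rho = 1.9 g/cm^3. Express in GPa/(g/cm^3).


Specific stiffness = E/rho = 101/1.9 = 53.2 GPa/(g/cm^3)

53.2 GPa/(g/cm^3)


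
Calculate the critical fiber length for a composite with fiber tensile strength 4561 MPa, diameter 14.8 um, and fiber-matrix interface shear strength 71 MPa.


Lc = sigma_f * d / (2 * tau_i) = 4561 * 14.8 / (2 * 71) = 475.4 um

475.4 um


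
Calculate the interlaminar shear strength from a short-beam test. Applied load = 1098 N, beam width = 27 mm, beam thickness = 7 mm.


ILSS = 3F/(4bh) = 3*1098/(4*27*7) = 4.36 MPa

4.36 MPa


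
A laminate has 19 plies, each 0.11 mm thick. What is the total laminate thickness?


h = n * t_ply = 19 * 0.11 = 2.09 mm

2.09 mm


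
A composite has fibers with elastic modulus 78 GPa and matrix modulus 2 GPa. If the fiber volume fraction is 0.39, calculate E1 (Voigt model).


E1 = Ef*Vf + Em*(1-Vf) = 78*0.39 + 2*0.61 = 31.64 GPa

31.64 GPa


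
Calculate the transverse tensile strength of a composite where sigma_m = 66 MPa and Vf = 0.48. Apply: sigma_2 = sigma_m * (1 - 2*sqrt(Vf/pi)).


factor = 1 - 2*sqrt(0.48/pi) = 0.2182
sigma_2 = 66 * 0.2182 = 14.4 MPa

14.4 MPa


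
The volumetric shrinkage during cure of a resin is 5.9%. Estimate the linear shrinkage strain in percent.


Linear shrinkage ≈ vol_shrink/3 = 5.9/3 = 1.967%

1.967%


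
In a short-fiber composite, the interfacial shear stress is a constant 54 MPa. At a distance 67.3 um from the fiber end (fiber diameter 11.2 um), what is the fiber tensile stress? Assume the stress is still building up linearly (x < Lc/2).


Force balance: sigma_f * (pi*d^2/4) = tau * (pi*d) * x  ->  sigma_f = 4 * tau * x / d
sigma_f = 4 * 54 * 67.3 / 11.2 = 1297.9 MPa

1297.9 MPa


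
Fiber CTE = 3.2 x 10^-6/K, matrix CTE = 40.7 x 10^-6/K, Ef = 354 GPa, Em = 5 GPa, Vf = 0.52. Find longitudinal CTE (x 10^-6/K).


E1 = Ef*Vf + Em*(1-Vf) = 186.48
alpha_1 = (alpha_f*Ef*Vf + alpha_m*Em*(1-Vf))/E1 = 3.68 x 10^-6/K

3.68 x 10^-6/K


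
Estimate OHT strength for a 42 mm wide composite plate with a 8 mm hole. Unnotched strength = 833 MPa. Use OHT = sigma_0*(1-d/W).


OHT = sigma_0*(1-d/W) = 833*(1-8/42) = 674.3 MPa

674.3 MPa


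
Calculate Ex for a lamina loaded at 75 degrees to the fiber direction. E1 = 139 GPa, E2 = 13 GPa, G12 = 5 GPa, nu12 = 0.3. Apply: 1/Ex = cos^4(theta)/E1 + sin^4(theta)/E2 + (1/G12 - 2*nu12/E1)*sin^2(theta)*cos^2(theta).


cos^4(75) = 0.004487, sin^4(75) = 0.870513, sin^2(75)*cos^2(75) = 0.0625
1/G12 - 2*nu12/E1 = 1/5 - 2*0.3/139 = 0.195683 GPa^-1
1/Ex = 0.004487/139 + 0.870513/13 + 0.195683*0.0625 = 0.079225 GPa^-1
Ex = 12.62 GPa

12.62 GPa


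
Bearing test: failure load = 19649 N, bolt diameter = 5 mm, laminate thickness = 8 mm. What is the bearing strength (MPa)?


sigma_br = F/(d*h) = 19649/(5*8) = 491.2 MPa

491.2 MPa


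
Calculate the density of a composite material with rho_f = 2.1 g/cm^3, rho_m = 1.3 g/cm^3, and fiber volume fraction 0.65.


rho_c = rho_f*Vf + rho_m*(1-Vf) = 2.1*0.65 + 1.3*0.35 = 1.82 g/cm^3

1.82 g/cm^3


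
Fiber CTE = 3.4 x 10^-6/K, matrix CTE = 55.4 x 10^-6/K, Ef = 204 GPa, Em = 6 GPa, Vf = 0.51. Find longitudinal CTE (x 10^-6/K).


E1 = Ef*Vf + Em*(1-Vf) = 106.98
alpha_1 = (alpha_f*Ef*Vf + alpha_m*Em*(1-Vf))/E1 = 4.83 x 10^-6/K

4.83 x 10^-6/K


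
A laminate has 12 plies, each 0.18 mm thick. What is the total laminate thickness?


h = n * t_ply = 12 * 0.18 = 2.16 mm

2.16 mm


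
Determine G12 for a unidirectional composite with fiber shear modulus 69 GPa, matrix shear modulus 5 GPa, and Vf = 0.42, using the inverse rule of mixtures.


1/G12 = Vf/Gf + (1-Vf)/Gm = 0.42/69 + 0.58/5
G12 = 8.19 GPa

8.19 GPa


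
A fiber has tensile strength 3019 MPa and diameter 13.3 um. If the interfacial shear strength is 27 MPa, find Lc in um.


Lc = sigma_f * d / (2 * tau_i) = 3019 * 13.3 / (2 * 27) = 743.6 um

743.6 um


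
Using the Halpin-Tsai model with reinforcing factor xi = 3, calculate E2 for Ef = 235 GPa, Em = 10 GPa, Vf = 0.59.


eta = (Ef/Em - 1)/(Ef/Em + xi) = (23.5 - 1)/(23.5 + 3) = 0.8491
E2 = Em*(1+xi*eta*Vf)/(1-eta*Vf) = 50.15 GPa

50.15 GPa


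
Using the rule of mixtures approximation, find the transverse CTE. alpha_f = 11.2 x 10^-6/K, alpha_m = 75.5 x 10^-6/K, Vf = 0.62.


alpha_2 = alpha_f*Vf + alpha_m*(1-Vf) = 11.2*0.62 + 75.5*0.38 = 35.6 x 10^-6/K

35.6 x 10^-6/K


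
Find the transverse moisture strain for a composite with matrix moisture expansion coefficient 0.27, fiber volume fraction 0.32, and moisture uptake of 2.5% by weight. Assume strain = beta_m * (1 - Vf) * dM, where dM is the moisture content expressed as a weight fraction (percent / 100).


dM = 2.5/100 = 0.025
strain = beta_m * (1-Vf) * dM = 0.27 * 0.68 * 0.025 = 0.00459

0.00459


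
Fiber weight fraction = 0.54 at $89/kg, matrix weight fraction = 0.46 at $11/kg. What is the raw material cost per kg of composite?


Cost = cost_f*Wf + cost_m*Wm = 89*0.54 + 11*0.46 = $53.12/kg

$53.12/kg


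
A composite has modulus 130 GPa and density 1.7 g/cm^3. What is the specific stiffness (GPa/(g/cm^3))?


Specific stiffness = E/rho = 130/1.7 = 76.5 GPa/(g/cm^3)

76.5 GPa/(g/cm^3)


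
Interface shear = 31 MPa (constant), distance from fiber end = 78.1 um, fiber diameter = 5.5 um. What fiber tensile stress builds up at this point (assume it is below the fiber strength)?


Force balance: sigma_f * (pi*d^2/4) = tau * (pi*d) * x  ->  sigma_f = 4 * tau * x / d
sigma_f = 4 * 31 * 78.1 / 5.5 = 1760.8 MPa

1760.8 MPa


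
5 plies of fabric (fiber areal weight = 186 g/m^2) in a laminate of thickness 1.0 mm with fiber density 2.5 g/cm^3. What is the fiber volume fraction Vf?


Vf = n * FAW / (rho_f * h * 1000) = 5 * 186 / (2.5 * 1.0 * 1000) = 0.372

0.372


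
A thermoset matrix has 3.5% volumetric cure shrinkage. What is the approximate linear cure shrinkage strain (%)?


Linear shrinkage ≈ vol_shrink/3 = 3.5/3 = 1.167%

1.167%


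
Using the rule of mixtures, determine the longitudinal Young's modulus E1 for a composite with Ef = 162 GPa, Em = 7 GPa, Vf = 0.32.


E1 = Ef*Vf + Em*(1-Vf) = 162*0.32 + 7*0.68 = 56.6 GPa

56.6 GPa


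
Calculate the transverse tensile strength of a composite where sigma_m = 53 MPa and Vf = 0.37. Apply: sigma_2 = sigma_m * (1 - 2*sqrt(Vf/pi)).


factor = 1 - 2*sqrt(0.37/pi) = 0.3136
sigma_2 = 53 * 0.3136 = 16.62 MPa

16.62 MPa


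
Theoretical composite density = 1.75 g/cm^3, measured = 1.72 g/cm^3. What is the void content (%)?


Void% = (rho_theo - rho_actual)/rho_theo * 100 = (1.75 - 1.72)/1.75 * 100 = 1.71%

1.71%


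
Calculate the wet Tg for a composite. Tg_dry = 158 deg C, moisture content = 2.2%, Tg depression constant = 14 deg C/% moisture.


Tg_wet = Tg_dry - k*moisture = 158 - 14*2.2 = 127.2 deg C

127.2 deg C


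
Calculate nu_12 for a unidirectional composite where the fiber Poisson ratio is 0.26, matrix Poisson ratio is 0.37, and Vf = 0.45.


nu_12 = nu_f*Vf + nu_m*(1-Vf) = 0.26*0.45 + 0.37*0.55 = 0.3205

0.3205


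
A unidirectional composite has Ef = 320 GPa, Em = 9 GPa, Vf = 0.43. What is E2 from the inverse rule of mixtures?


1/E2 = Vf/Ef + (1-Vf)/Em = 0.43/320 + 0.57/9
E2 = 15.46 GPa

15.46 GPa


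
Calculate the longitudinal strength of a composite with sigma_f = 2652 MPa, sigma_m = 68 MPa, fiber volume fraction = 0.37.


sigma_1 = sigma_f*Vf + sigma_m*(1-Vf) = 2652*0.37 + 68*0.63 = 1024.1 MPa

1024.1 MPa


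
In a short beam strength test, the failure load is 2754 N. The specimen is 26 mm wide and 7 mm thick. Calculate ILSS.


ILSS = 3F/(4bh) = 3*2754/(4*26*7) = 11.35 MPa

11.35 MPa


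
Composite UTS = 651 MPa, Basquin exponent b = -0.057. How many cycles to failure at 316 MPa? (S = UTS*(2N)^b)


N = 0.5 * (S/UTS)^(1/b) = 0.5 * (316/651)^(1/-0.057) = 160649.9649 cycles

160649.9649 cycles


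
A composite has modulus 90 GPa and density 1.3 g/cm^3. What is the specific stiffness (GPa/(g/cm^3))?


Specific stiffness = E/rho = 90/1.3 = 69.2 GPa/(g/cm^3)

69.2 GPa/(g/cm^3)


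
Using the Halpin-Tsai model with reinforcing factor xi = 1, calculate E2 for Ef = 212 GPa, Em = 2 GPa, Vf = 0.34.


eta = (Ef/Em - 1)/(Ef/Em + xi) = (106.0 - 1)/(106.0 + 1) = 0.9813
E2 = Em*(1+xi*eta*Vf)/(1-eta*Vf) = 4.0 GPa

4.0 GPa


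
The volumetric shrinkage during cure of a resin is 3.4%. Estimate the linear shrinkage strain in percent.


Linear shrinkage ≈ vol_shrink/3 = 3.4/3 = 1.133%

1.133%


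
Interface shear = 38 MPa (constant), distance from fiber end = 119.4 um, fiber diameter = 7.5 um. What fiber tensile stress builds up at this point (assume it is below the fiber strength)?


Force balance: sigma_f * (pi*d^2/4) = tau * (pi*d) * x  ->  sigma_f = 4 * tau * x / d
sigma_f = 4 * 38 * 119.4 / 7.5 = 2419.8 MPa

2419.8 MPa


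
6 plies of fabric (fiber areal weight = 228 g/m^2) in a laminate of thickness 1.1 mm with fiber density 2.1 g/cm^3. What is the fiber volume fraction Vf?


Vf = n * FAW / (rho_f * h * 1000) = 6 * 228 / (2.1 * 1.1 * 1000) = 0.5922

0.5922


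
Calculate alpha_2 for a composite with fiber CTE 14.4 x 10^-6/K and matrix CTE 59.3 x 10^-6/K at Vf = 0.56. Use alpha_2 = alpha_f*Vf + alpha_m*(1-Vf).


alpha_2 = alpha_f*Vf + alpha_m*(1-Vf) = 14.4*0.56 + 59.3*0.44 = 34.2 x 10^-6/K

34.2 x 10^-6/K


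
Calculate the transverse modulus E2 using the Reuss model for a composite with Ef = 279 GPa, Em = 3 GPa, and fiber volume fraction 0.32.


1/E2 = Vf/Ef + (1-Vf)/Em = 0.32/279 + 0.68/3
E2 = 4.39 GPa

4.39 GPa


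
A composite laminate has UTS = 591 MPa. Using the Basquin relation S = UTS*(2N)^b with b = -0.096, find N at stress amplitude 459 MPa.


N = 0.5 * (S/UTS)^(1/b) = 0.5 * (459/591)^(1/-0.096) = 6.9576 cycles

6.9576 cycles


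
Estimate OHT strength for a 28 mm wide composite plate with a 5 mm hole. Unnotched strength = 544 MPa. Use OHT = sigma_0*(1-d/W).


OHT = sigma_0*(1-d/W) = 544*(1-5/28) = 446.9 MPa

446.9 MPa


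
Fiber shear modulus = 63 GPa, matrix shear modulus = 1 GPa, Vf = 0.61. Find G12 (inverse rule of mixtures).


1/G12 = Vf/Gf + (1-Vf)/Gm = 0.61/63 + 0.39/1
G12 = 2.5 GPa

2.5 GPa


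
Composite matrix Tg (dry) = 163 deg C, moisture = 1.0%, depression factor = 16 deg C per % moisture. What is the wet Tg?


Tg_wet = Tg_dry - k*moisture = 163 - 16*1.0 = 147.0 deg C

147.0 deg C
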